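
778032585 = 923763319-145730734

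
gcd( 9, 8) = 1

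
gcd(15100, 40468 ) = 604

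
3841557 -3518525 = 323032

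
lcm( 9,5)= 45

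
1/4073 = 1/4073=0.00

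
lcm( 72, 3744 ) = 3744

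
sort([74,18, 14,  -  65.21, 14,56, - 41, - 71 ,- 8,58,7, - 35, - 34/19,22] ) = [ - 71, - 65.21, - 41,-35, - 8, - 34/19,  7, 14, 14,18,22,56,58, 74 ] 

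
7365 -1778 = 5587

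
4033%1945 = 143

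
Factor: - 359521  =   - 263^1 * 1367^1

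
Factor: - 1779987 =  - 3^1*11^1*53939^1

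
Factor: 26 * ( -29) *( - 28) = 21112 = 2^3*7^1*13^1*29^1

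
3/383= 3/383 = 0.01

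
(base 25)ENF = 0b10010001111100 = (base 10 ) 9340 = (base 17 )1F57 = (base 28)bpg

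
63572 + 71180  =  134752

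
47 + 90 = 137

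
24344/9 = 2704 + 8/9 = 2704.89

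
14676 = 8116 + 6560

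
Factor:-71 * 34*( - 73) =176222 = 2^1*17^1 * 71^1*73^1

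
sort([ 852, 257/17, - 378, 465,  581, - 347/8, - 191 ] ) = [- 378,-191, - 347/8,257/17 , 465,581,852]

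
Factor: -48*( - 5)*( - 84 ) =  - 2^6 *3^2*5^1*7^1 = -20160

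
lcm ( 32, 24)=96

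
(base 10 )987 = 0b1111011011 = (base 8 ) 1733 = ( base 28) 177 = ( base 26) 1bp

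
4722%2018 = 686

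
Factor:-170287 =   -  13^1*13099^1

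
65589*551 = 36139539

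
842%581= 261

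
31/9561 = 31/9561 = 0.00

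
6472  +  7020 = 13492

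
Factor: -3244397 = - 13^1 * 103^1 * 2423^1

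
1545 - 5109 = - 3564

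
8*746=5968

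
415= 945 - 530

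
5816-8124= -2308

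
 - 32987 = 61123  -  94110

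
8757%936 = 333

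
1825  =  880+945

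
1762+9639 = 11401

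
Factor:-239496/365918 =-119748/182959 = - 2^2 * 3^1*7^( - 1)*17^1 * 59^ (-1)*443^(- 1) * 587^1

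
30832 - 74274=-43442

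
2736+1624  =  4360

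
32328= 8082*4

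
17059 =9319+7740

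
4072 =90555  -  86483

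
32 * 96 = 3072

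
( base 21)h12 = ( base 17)1906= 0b1110101100000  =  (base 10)7520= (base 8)16540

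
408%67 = 6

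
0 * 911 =0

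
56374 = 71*794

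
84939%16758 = 1149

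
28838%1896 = 398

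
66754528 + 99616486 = 166371014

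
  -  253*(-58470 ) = 14792910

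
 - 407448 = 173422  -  580870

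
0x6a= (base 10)106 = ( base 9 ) 127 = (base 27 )3p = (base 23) 4E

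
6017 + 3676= 9693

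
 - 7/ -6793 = 7/6793 = 0.00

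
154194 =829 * 186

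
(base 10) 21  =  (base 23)l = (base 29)L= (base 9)23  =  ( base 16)15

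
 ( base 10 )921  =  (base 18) 2F3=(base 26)19B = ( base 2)1110011001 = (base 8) 1631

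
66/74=33/37 =0.89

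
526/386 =1 + 70/193= 1.36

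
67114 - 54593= 12521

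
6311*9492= 59904012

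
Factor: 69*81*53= 3^5*23^1*53^1 = 296217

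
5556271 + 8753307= 14309578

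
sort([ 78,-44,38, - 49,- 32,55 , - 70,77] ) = [-70, - 49,- 44, -32, 38,55,77, 78]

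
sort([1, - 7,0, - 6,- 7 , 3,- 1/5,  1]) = [ - 7, - 7, - 6,-1/5,0, 1,1, 3]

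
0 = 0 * 82186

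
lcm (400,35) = 2800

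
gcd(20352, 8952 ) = 24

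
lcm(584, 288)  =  21024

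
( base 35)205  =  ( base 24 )467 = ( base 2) 100110010111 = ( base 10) 2455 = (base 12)1507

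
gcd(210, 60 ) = 30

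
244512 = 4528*54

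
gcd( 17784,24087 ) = 3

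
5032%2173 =686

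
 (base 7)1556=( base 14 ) 32d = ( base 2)1001110101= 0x275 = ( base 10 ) 629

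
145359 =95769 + 49590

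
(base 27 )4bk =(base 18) 9hb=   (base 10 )3233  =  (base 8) 6241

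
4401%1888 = 625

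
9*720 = 6480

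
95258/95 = 1002 + 68/95 = 1002.72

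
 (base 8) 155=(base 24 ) 4D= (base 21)54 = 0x6d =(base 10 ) 109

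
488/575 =488/575 = 0.85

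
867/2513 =867/2513  =  0.35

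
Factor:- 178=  - 2^1*89^1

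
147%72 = 3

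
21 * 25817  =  542157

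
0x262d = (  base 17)1gdf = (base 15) 2d68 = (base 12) 57a5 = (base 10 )9773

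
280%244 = 36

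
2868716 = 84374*34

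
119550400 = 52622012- -66928388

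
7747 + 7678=15425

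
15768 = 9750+6018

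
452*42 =18984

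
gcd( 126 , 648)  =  18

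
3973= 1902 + 2071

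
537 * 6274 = 3369138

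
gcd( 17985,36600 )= 15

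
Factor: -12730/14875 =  - 2546/2975 = - 2^1*5^( - 2)*7^ ( - 1)*17^( - 1)*19^1*67^1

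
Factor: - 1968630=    - 2^1*3^1*5^1*211^1*311^1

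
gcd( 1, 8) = 1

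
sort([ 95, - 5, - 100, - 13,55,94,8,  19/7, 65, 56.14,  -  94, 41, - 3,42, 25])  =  [ - 100,  -  94,- 13, - 5,  -  3,19/7,8 , 25, 41,  42,55,56.14,65, 94,95] 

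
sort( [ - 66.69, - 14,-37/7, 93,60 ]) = [ -66.69  , - 14, - 37/7,60 , 93 ] 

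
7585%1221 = 259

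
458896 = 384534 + 74362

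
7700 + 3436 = 11136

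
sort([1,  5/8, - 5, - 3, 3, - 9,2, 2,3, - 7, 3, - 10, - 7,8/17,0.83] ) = [ - 10, - 9, - 7, - 7, - 5, - 3, 8/17, 5/8,0.83, 1,2, 2,3,3,3] 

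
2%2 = 0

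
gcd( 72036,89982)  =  18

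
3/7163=3/7163=0.00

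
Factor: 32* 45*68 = 2^7*3^2*5^1 * 17^1 = 97920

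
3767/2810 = 3767/2810 =1.34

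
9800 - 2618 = 7182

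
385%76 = 5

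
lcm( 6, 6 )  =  6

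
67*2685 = 179895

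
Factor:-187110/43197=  - 810/187 = - 2^1*3^4*5^1*11^( - 1) * 17^( - 1)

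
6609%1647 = 21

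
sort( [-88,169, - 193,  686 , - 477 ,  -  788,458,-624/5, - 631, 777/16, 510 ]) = [ - 788, - 631  , - 477, - 193, - 624/5, - 88, 777/16, 169,458,510, 686] 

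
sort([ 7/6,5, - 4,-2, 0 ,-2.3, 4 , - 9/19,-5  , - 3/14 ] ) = [- 5, - 4,-2.3,-2,-9/19 ,  -  3/14,0, 7/6,4 , 5]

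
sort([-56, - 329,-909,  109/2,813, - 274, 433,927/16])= [ - 909, - 329,-274,-56,109/2,927/16,433, 813 ]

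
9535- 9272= 263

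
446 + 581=1027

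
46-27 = 19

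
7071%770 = 141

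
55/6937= 55/6937 = 0.01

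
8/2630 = 4/1315 = 0.00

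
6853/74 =6853/74 =92.61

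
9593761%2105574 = 1171465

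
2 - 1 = 1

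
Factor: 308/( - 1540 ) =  - 5^( - 1) = - 1/5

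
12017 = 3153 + 8864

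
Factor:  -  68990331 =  - 3^1*41^1*560897^1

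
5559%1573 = 840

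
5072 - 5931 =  - 859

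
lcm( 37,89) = 3293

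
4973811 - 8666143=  - 3692332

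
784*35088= 27508992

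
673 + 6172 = 6845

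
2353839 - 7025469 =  - 4671630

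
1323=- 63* ( - 21) 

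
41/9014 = 41/9014=0.00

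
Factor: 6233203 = 17^1 *373^1* 983^1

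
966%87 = 9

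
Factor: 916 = 2^2*229^1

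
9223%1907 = 1595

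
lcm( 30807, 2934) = 61614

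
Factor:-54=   -  2^1*3^3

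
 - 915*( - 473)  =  432795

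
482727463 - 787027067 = -304299604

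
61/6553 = 61/6553 = 0.01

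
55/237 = 55/237 = 0.23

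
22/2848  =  11/1424= 0.01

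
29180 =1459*20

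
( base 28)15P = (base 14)4BB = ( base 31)UJ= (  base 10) 949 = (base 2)1110110101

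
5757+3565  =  9322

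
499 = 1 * 499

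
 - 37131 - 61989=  - 99120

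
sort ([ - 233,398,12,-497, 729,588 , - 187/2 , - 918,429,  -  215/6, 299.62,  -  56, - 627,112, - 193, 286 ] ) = [ - 918, - 627, - 497, - 233, - 193, - 187/2, - 56, - 215/6,12,112,  286,299.62,398,429,588, 729] 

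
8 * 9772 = 78176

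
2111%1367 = 744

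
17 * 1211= 20587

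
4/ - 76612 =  - 1/19153=- 0.00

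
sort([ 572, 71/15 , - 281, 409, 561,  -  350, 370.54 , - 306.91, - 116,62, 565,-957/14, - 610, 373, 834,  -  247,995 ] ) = [ - 610, - 350, - 306.91,  -  281 ,  -  247, - 116, - 957/14,71/15, 62  ,  370.54,373,409,561,  565, 572,  834, 995]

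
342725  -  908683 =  -565958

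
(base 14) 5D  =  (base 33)2H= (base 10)83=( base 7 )146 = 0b1010011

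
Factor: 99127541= 19^1*79^1*66041^1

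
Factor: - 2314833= -3^1 * 109^1*7079^1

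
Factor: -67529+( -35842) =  - 103371 = -  3^1*34457^1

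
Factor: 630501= 3^1*73^1*2879^1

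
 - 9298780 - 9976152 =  - 19274932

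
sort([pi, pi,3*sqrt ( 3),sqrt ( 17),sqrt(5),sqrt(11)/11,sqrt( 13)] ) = [sqrt( 11)/11, sqrt( 5),pi,pi, sqrt( 13 ),sqrt( 17), 3*sqrt(3) ] 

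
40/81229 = 40/81229  =  0.00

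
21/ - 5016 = - 1 + 1665/1672 = - 0.00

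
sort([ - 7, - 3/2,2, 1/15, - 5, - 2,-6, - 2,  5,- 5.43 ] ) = [ - 7, - 6, -5.43,-5, - 2, - 2, - 3/2, 1/15,2,5 ]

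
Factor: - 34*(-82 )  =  2788 = 2^2*17^1*41^1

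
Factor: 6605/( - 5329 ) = - 5^1*73^( - 2)*1321^1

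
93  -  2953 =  - 2860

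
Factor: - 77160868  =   - 2^2 *337^1 * 57241^1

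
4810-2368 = 2442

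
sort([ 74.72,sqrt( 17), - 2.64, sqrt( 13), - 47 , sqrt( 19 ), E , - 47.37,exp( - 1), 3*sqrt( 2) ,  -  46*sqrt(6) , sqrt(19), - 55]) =[ - 46 * sqrt( 6 ) , - 55,-47.37,-47, - 2.64, exp( - 1),E , sqrt( 13 ) , sqrt( 17 ), 3*sqrt( 2),sqrt( 19 ),sqrt( 19),74.72]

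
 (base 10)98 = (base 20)4I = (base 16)62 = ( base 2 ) 1100010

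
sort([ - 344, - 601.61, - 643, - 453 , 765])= [ - 643, - 601.61, - 453,-344, 765 ] 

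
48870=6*8145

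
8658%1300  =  858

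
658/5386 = 329/2693  =  0.12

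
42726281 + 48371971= 91098252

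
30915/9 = 3435=3435.00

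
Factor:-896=  -  2^7*7^1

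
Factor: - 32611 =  - 32611^1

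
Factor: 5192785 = 5^1*13^1 * 79889^1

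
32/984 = 4/123 = 0.03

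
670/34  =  335/17 = 19.71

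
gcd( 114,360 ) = 6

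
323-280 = 43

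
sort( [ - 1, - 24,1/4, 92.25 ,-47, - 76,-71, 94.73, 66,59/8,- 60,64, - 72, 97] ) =[-76 , - 72 , - 71, - 60,-47,-24, - 1 , 1/4,59/8,64,66,92.25, 94.73, 97 ] 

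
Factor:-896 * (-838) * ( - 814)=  - 611190272= -2^9*7^1*11^1*37^1*419^1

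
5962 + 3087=9049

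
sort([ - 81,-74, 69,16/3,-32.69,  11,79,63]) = [ - 81, -74, - 32.69, 16/3,11, 63,69,79 ]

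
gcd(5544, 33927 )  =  3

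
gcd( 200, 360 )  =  40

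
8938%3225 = 2488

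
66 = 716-650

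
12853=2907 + 9946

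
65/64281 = 65/64281=0.00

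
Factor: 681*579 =3^2*193^1 *227^1 = 394299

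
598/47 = 12+34/47  =  12.72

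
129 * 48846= 6301134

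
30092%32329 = 30092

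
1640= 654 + 986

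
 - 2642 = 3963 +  - 6605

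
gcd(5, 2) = 1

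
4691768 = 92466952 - 87775184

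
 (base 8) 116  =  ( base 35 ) 28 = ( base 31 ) 2g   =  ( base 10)78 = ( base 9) 86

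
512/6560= 16/205 = 0.08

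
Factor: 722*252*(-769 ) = - 2^3*  3^2 * 7^1*19^2*769^1 = - 139914936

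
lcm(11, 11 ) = 11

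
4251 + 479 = 4730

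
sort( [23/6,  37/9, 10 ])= [23/6,37/9 , 10 ]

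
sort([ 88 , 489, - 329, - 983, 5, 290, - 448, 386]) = [ - 983, - 448, - 329,5,88, 290, 386,489]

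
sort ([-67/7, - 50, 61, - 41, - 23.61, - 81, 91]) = [ - 81 , - 50, - 41, - 23.61, - 67/7, 61,91]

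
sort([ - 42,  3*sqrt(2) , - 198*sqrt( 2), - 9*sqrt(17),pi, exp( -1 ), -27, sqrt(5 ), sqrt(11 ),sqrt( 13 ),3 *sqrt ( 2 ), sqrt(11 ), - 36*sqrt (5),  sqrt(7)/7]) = [  -  198 * sqrt(2 ), - 36*sqrt( 5), - 42, - 9*sqrt( 17), - 27, exp(- 1 ),sqrt(7 ) /7, sqrt(5 ), pi, sqrt( 11), sqrt( 11 ),sqrt(13 ),  3*sqrt(2),  3 * sqrt(2 )]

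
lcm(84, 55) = 4620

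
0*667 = 0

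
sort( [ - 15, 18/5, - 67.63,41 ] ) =[ - 67.63, - 15,  18/5,41]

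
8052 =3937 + 4115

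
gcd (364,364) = 364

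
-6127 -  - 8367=2240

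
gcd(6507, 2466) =9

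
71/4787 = 71/4787 = 0.01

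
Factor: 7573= 7573^1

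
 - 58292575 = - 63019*925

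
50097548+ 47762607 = 97860155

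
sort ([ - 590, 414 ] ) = [ - 590 , 414] 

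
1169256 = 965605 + 203651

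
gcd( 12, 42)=6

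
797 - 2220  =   - 1423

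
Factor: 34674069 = 3^1 * 19^1*37^1*41^1*401^1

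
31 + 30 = 61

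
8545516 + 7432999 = 15978515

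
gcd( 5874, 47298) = 6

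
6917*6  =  41502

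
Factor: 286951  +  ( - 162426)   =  124525 = 5^2*17^1 * 293^1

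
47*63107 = 2966029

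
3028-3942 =  -  914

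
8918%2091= 554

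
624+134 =758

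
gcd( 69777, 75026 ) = 1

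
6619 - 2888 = 3731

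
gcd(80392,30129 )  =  1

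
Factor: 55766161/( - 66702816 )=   -  2^(-5)*3^( - 2)*11^1*1381^1*3671^1*231607^(-1)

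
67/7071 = 67/7071 = 0.01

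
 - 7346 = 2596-9942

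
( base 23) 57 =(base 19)68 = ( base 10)122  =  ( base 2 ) 1111010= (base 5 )442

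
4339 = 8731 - 4392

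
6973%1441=1209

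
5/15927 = 5/15927 = 0.00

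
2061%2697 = 2061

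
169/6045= 13/465  =  0.03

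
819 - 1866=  - 1047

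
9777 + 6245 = 16022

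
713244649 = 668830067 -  - 44414582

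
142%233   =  142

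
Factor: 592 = 2^4*37^1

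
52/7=52/7 = 7.43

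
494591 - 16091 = 478500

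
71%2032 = 71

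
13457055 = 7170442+6286613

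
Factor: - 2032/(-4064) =2^( - 1 )= 1/2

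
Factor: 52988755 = 5^1*1123^1*9437^1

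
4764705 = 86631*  55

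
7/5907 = 7/5907= 0.00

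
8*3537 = 28296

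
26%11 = 4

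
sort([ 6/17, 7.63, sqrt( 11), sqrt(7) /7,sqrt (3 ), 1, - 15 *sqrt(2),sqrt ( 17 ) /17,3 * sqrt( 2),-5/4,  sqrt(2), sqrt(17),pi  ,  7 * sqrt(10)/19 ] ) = [-15*sqrt(2 ), - 5/4 , sqrt(17) /17, 6/17 , sqrt(7)/7,1, 7*sqrt( 10 )/19,sqrt( 2 ),sqrt(3), pi, sqrt( 11),sqrt(17),3*sqrt ( 2),  7.63 ] 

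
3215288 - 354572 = 2860716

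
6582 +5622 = 12204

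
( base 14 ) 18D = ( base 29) B2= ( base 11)272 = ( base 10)321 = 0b101000001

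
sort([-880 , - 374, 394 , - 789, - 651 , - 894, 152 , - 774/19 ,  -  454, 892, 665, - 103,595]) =[ - 894,-880, - 789, -651 , - 454, - 374,-103, - 774/19,152,394, 595,665,892] 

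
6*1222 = 7332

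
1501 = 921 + 580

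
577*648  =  373896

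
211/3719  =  211/3719  =  0.06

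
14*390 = 5460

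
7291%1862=1705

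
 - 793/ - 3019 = 793/3019 = 0.26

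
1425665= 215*6631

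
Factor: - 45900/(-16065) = 2^2*5^1* 7^(- 1) = 20/7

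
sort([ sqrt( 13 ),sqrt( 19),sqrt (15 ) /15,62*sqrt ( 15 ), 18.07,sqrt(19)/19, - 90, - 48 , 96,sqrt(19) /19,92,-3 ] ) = [ - 90, - 48, - 3,sqrt( 19 )/19, sqrt(19)/19,sqrt( 15)/15,sqrt(13),sqrt (19),18.07,  92, 96,62*sqrt( 15 ) ]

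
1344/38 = 672/19 = 35.37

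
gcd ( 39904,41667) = 43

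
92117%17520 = 4517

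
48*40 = 1920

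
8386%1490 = 936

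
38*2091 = 79458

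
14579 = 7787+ 6792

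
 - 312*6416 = -2001792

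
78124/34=39062/17 = 2297.76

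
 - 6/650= -3/325 = - 0.01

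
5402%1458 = 1028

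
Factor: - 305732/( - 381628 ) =7^1*13^( - 1)*41^ ( - 1)*61^1 = 427/533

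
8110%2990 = 2130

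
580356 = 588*987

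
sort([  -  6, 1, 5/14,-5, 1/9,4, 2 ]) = [  -  6, - 5, 1/9, 5/14,1 , 2, 4 ]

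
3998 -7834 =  - 3836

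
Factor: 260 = 2^2*5^1*13^1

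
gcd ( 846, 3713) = 47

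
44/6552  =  11/1638 =0.01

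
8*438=3504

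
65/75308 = 65/75308= 0.00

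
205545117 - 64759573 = 140785544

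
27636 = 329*84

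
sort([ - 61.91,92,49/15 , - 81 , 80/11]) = [ - 81 , - 61.91,49/15,  80/11,92 ]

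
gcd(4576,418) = 22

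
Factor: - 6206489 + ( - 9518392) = - 15724881 =- 3^3*17^1*34259^1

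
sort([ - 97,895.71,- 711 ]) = [ - 711, - 97,  895.71 ]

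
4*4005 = 16020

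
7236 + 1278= 8514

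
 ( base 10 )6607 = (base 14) 259D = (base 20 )ga7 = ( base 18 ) 1271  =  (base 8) 14717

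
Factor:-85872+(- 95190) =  - 181062 = -2^1*3^3*7^1*479^1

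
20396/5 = 20396/5 = 4079.20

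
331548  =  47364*7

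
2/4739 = 2/4739= 0.00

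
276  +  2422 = 2698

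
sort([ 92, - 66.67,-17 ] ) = [ - 66.67,  -  17,92 ]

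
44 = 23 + 21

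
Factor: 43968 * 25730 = 2^7*3^1*5^1 * 31^1*83^1 * 229^1=1131296640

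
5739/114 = 50 + 13/38= 50.34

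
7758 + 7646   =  15404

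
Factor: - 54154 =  - 2^1 * 27077^1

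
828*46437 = 38449836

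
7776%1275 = 126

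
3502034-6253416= - 2751382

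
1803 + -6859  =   - 5056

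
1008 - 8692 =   -  7684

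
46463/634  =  46463/634 = 73.29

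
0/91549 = 0 = 0.00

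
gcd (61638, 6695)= 1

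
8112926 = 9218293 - 1105367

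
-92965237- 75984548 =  - 168949785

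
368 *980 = 360640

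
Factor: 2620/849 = 2^2 * 3^( - 1)*5^1*131^1*283^( - 1)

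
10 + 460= 470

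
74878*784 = 58704352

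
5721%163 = 16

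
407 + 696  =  1103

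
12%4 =0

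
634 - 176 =458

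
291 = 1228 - 937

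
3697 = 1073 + 2624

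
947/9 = 105 + 2/9=105.22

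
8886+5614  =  14500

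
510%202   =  106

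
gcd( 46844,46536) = 28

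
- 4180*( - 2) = 8360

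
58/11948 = 1/206 =0.00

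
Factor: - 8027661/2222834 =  - 2^( - 1)*3^1 * 61^1*607^( - 1) * 1831^(-1 )*43867^1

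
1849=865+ 984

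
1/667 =1/667 = 0.00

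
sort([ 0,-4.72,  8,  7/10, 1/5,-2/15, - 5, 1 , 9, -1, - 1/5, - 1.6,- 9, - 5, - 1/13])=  [ - 9, - 5, - 5, - 4.72, - 1.6, - 1, - 1/5,-2/15, - 1/13, 0, 1/5, 7/10  ,  1, 8 , 9] 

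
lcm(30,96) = 480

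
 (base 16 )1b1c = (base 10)6940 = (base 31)76r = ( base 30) 7LA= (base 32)6os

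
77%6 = 5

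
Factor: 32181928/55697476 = 8045482/13924369 = 2^1*4022741^1*13924369^(- 1) 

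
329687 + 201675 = 531362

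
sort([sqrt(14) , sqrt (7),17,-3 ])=[-3,  sqrt( 7),sqrt( 14), 17]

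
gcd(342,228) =114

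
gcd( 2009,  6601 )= 287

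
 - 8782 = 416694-425476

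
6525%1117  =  940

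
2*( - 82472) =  -164944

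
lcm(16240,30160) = 211120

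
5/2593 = 5/2593 = 0.00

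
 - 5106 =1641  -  6747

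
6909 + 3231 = 10140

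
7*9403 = 65821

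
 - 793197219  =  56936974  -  850134193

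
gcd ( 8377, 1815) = 1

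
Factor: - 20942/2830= - 5^( - 1 )*37^1 = - 37/5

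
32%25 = 7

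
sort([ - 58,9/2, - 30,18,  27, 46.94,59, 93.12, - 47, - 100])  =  [ - 100, - 58, - 47, - 30, 9/2, 18,27, 46.94, 59, 93.12]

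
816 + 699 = 1515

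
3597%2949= 648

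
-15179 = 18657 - 33836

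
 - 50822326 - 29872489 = -80694815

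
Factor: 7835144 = 2^3 * 19^2*2713^1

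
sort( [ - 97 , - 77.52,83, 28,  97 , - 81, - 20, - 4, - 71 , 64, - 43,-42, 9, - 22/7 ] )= [ - 97, - 81, - 77.52, - 71, - 43,-42, - 20 , - 4, - 22/7, 9, 28 , 64,83, 97 ]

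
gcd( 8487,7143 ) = 3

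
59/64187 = 59/64187=0.00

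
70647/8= 70647/8  =  8830.88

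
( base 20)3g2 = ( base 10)1522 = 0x5F2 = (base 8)2762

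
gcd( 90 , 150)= 30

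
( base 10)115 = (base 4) 1303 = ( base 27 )47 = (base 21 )5a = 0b1110011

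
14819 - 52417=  -37598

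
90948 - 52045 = 38903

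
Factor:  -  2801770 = -2^1*5^1*17^1 *16481^1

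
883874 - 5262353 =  - 4378479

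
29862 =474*63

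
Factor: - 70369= - 13^1*5413^1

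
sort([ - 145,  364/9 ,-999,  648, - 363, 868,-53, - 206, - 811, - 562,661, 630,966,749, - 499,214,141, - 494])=[  -  999, - 811, - 562, - 499, - 494, - 363,  -  206, - 145, - 53, 364/9, 141,214, 630,648,  661,749,  868,966 ]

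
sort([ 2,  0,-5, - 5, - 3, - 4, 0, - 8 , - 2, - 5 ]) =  [ - 8, - 5 ,  -  5 , - 5, - 4, - 3, - 2, 0, 0, 2] 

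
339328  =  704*482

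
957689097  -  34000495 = 923688602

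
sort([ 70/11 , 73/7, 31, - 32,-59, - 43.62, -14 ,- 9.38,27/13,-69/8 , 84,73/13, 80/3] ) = [ - 59, - 43.62, - 32, - 14,-9.38,-69/8,27/13 , 73/13, 70/11, 73/7 , 80/3, 31, 84]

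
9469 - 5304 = 4165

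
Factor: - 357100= - 2^2*5^2*3571^1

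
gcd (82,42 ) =2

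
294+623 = 917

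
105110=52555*2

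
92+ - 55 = 37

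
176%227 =176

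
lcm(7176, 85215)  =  681720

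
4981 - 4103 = 878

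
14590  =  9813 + 4777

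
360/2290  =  36/229 = 0.16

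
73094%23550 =2444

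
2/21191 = 2/21191 = 0.00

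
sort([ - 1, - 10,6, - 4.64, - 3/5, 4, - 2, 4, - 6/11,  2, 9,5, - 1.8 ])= [ - 10, - 4.64, - 2,  -  1.8,  -  1, - 3/5, - 6/11,2, 4, 4,  5 , 6, 9 ]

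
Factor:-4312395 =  - 3^2*5^1*61^1 * 1571^1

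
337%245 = 92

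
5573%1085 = 148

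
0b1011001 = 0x59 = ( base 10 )89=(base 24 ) 3H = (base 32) 2p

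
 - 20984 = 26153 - 47137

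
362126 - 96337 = 265789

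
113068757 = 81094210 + 31974547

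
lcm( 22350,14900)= 44700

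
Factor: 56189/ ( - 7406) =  - 2^( - 1) * 23^ ( - 1 ) * 349^1 = - 349/46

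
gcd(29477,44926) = 7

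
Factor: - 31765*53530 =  -2^1*5^2 * 53^1 * 101^1*6353^1= - 1700380450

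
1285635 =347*3705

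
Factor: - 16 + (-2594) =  - 2^1*3^2*5^1 * 29^1 = - 2610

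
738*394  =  290772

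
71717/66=1086 +41/66=1086.62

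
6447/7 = 921 = 921.00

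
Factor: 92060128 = 2^5*2876879^1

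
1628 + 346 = 1974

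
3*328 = 984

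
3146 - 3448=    - 302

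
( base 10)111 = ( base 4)1233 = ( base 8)157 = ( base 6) 303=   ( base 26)47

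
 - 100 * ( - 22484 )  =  2248400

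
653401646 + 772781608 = 1426183254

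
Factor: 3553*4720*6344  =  2^7*5^1*11^1*13^1*17^1*19^1*59^1*61^1  =  106389895040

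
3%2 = 1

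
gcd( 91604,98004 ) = 4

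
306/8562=51/1427 = 0.04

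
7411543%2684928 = 2041687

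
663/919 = 663/919= 0.72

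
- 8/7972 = - 2/1993 = -  0.00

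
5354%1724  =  182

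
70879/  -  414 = -70879/414  =  - 171.21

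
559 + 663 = 1222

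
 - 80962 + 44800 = - 36162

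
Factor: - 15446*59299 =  - 915932354= - 2^1*19^1*3121^1* 7723^1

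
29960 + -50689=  - 20729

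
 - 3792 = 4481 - 8273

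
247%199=48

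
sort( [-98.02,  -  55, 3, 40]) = [ - 98.02, - 55,3,40]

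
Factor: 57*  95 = 5415 = 3^1 * 5^1 * 19^2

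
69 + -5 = 64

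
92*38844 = 3573648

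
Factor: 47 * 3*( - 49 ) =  - 6909 = - 3^1 * 7^2*47^1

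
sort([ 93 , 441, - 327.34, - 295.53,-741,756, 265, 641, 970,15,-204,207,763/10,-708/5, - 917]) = [ - 917,-741,-327.34, - 295.53,-204, - 708/5,15,763/10, 93,207, 265,441,641,756,970] 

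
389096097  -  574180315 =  - 185084218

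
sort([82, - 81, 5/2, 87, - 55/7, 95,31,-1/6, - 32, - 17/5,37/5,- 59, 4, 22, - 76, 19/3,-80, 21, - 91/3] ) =[ - 81,-80, - 76, - 59, - 32, - 91/3, - 55/7, - 17/5, - 1/6, 5/2,4, 19/3, 37/5,21,  22, 31,82, 87, 95 ]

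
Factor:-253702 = -2^1*126851^1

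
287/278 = 1  +  9/278 = 1.03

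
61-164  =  -103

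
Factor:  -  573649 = -29^1 * 131^1 * 151^1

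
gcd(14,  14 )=14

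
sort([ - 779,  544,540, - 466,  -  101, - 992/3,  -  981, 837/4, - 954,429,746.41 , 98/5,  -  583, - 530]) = [ - 981,- 954 , - 779 ,-583, - 530,- 466, - 992/3,-101, 98/5, 837/4, 429 , 540 , 544, 746.41]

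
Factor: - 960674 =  - 2^1*11^1*13^1 * 3359^1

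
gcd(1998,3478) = 74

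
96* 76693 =7362528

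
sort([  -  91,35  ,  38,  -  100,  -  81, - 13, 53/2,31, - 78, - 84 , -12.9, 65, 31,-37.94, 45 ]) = [ - 100,-91,-84, - 81 , - 78,-37.94, - 13, - 12.9,53/2, 31, 31, 35, 38,45, 65]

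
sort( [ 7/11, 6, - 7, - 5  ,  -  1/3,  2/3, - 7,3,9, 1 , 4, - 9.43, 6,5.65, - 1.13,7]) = [-9.43,-7,  -  7, - 5, - 1.13, - 1/3,  7/11, 2/3,1, 3, 4 , 5.65,6,  6, 7,  9]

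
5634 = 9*626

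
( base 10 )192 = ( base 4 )3000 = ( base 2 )11000000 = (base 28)6o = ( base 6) 520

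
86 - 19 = 67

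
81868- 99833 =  - 17965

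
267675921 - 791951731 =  - 524275810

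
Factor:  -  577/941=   -  577^1 * 941^(  -  1 )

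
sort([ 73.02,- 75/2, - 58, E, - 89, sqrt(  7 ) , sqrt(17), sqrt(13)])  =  [ - 89, - 58,-75/2, sqrt( 7), E, sqrt( 13), sqrt( 17 ), 73.02 ] 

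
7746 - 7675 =71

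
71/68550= 71/68550 = 0.00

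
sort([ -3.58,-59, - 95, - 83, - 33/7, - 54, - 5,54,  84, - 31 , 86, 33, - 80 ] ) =[ - 95,- 83, - 80, - 59 , - 54, - 31,-5, - 33/7, - 3.58, 33,54,84, 86]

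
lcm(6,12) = 12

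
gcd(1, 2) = 1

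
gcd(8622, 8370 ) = 18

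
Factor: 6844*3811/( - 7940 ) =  - 6520621/1985 = - 5^( - 1 ) * 29^1*37^1*59^1*103^1*397^(-1)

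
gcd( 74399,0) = 74399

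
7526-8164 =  -638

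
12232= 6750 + 5482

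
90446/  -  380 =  - 45223/190=- 238.02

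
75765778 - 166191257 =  - 90425479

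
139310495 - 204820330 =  - 65509835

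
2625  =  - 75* ( - 35)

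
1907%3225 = 1907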